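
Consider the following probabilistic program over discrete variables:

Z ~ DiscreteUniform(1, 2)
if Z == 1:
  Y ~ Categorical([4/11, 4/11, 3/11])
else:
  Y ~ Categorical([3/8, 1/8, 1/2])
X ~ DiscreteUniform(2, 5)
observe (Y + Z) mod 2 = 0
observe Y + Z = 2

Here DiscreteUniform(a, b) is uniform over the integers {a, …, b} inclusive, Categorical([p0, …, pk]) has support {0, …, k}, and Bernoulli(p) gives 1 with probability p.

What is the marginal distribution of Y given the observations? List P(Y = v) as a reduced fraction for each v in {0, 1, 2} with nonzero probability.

P(Y=0) = 33/65, P(Y=1) = 32/65

Enumerate traces; 8 have nonzero weight after conditioning:
  (Z=1, Y=1, X=2) weight 1/22
  (Z=1, Y=1, X=3) weight 1/22
  (Z=1, Y=1, X=4) weight 1/22
  (Z=1, Y=1, X=5) weight 1/22
  (Z=2, Y=0, X=2) weight 3/64
  (Z=2, Y=0, X=3) weight 3/64
  (Z=2, Y=0, X=4) weight 3/64
  (Z=2, Y=0, X=5) weight 3/64
Group by Y:
  weight(Y=0) = 3/16
  weight(Y=1) = 2/11
Total weight = 3/16 + 2/11 = 65/176
P(Y=0 | obs) = 3/16 / 65/176 = 33/65
P(Y=1 | obs) = 2/11 / 65/176 = 32/65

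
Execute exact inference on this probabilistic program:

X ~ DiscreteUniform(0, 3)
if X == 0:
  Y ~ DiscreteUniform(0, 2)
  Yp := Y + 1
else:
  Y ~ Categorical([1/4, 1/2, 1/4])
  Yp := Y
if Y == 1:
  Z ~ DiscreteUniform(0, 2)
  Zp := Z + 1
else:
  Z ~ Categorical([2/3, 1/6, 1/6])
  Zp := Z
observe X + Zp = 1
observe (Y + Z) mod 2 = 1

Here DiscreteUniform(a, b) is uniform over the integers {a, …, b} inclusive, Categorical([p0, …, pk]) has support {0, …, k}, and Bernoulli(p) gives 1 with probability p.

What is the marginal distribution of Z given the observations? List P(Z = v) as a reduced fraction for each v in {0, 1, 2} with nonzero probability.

Enumerate traces; 3 have nonzero weight after conditioning:
  (X=0, Y=0, Z=1) weight 1/72
  (X=0, Y=1, Z=0) weight 1/36
  (X=0, Y=2, Z=1) weight 1/72
Group by Z:
  weight(Z=0) = 1/36
  weight(Z=1) = 1/36
Total weight = 1/36 + 1/36 = 1/18
P(Z=0 | obs) = 1/36 / 1/18 = 1/2
P(Z=1 | obs) = 1/36 / 1/18 = 1/2

P(Z=0) = 1/2, P(Z=1) = 1/2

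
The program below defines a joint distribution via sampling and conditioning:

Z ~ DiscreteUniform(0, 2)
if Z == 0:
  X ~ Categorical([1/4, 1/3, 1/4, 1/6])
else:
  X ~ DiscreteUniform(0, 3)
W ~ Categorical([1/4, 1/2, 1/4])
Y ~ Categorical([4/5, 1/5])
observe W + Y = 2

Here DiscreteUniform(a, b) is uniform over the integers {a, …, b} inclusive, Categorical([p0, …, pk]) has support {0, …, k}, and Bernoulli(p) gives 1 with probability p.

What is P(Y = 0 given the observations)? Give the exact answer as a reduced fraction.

P(Y = 0 | obs) = 2/3

Enumerate traces; 24 have nonzero weight after conditioning:
  (Z=0, X=0, W=1, Y=1) weight 1/120
  (Z=0, X=0, W=2, Y=0) weight 1/60
  (Z=0, X=1, W=1, Y=1) weight 1/90
  (Z=0, X=1, W=2, Y=0) weight 1/45
  (Z=0, X=2, W=1, Y=1) weight 1/120
  (Z=0, X=2, W=2, Y=0) weight 1/60
  (Z=0, X=3, W=1, Y=1) weight 1/180
  (Z=0, X=3, W=2, Y=0) weight 1/90
  … 16 more
Group by Y:
  weight(Y=0) = 1/5
  weight(Y=1) = 1/10
Total weight = 1/5 + 1/10 = 3/10
P(Y=0 | obs) = 1/5 / 3/10 = 2/3
P(Y=1 | obs) = 1/10 / 3/10 = 1/3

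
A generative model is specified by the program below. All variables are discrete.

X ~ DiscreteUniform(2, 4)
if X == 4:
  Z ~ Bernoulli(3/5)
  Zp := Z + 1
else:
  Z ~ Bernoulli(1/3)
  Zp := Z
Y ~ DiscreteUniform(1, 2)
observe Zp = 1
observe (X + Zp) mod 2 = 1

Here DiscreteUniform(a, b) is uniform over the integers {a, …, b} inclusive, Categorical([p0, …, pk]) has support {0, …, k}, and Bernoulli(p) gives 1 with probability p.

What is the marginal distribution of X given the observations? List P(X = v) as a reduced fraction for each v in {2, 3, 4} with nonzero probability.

P(X=2) = 5/11, P(X=4) = 6/11

Enumerate traces; 4 have nonzero weight after conditioning:
  (X=2, Z=1, Y=1) weight 1/18
  (X=2, Z=1, Y=2) weight 1/18
  (X=4, Z=0, Y=1) weight 1/15
  (X=4, Z=0, Y=2) weight 1/15
Group by X:
  weight(X=2) = 1/9
  weight(X=4) = 2/15
Total weight = 1/9 + 2/15 = 11/45
P(X=2 | obs) = 1/9 / 11/45 = 5/11
P(X=4 | obs) = 2/15 / 11/45 = 6/11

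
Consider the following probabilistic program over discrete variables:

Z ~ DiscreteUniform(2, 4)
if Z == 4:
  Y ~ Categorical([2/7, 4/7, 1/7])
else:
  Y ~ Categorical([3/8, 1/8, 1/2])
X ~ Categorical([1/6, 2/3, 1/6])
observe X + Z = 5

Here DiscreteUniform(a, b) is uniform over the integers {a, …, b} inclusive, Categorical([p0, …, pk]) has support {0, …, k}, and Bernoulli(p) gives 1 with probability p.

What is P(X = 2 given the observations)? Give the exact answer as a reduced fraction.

P(X = 2 | obs) = 1/5

Enumerate traces; 6 have nonzero weight after conditioning:
  (Z=3, Y=0, X=2) weight 1/48
  (Z=3, Y=1, X=2) weight 1/144
  (Z=3, Y=2, X=2) weight 1/36
  (Z=4, Y=0, X=1) weight 4/63
  (Z=4, Y=1, X=1) weight 8/63
  (Z=4, Y=2, X=1) weight 2/63
Group by X:
  weight(X=1) = 2/9
  weight(X=2) = 1/18
Total weight = 2/9 + 1/18 = 5/18
P(X=1 | obs) = 2/9 / 5/18 = 4/5
P(X=2 | obs) = 1/18 / 5/18 = 1/5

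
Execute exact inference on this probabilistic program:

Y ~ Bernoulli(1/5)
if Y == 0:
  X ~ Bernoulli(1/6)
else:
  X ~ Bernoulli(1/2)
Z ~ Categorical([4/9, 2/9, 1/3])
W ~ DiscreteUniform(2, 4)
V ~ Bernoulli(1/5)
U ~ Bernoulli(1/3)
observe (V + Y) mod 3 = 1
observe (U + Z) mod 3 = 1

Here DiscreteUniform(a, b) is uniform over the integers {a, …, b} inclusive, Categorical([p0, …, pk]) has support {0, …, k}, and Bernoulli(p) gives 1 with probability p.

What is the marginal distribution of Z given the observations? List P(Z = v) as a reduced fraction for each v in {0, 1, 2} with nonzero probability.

Enumerate traces; 24 have nonzero weight after conditioning:
  (Y=0, X=0, Z=0, W=2, V=1, U=1) weight 8/1215
  (Y=0, X=0, Z=0, W=3, V=1, U=1) weight 8/1215
  (Y=0, X=0, Z=0, W=4, V=1, U=1) weight 8/1215
  (Y=0, X=0, Z=1, W=2, V=1, U=0) weight 8/1215
  (Y=0, X=0, Z=1, W=3, V=1, U=0) weight 8/1215
  (Y=0, X=0, Z=1, W=4, V=1, U=0) weight 8/1215
  (Y=0, X=1, Z=0, W=2, V=1, U=1) weight 8/6075
  (Y=0, X=1, Z=0, W=3, V=1, U=1) weight 8/6075
  … 16 more
Group by Z:
  weight(Z=0) = 32/675
  weight(Z=1) = 32/675
Total weight = 32/675 + 32/675 = 64/675
P(Z=0 | obs) = 32/675 / 64/675 = 1/2
P(Z=1 | obs) = 32/675 / 64/675 = 1/2

P(Z=0) = 1/2, P(Z=1) = 1/2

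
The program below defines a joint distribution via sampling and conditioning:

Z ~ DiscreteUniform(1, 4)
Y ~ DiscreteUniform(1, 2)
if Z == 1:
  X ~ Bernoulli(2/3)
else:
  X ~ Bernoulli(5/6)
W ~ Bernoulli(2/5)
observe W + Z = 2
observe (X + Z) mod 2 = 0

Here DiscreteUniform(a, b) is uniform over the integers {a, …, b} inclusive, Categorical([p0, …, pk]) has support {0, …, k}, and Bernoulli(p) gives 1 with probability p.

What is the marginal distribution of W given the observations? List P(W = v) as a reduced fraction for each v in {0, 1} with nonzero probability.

Enumerate traces; 4 have nonzero weight after conditioning:
  (Z=1, Y=1, X=1, W=1) weight 1/30
  (Z=1, Y=2, X=1, W=1) weight 1/30
  (Z=2, Y=1, X=0, W=0) weight 1/80
  (Z=2, Y=2, X=0, W=0) weight 1/80
Group by W:
  weight(W=0) = 1/40
  weight(W=1) = 1/15
Total weight = 1/40 + 1/15 = 11/120
P(W=0 | obs) = 1/40 / 11/120 = 3/11
P(W=1 | obs) = 1/15 / 11/120 = 8/11

P(W=0) = 3/11, P(W=1) = 8/11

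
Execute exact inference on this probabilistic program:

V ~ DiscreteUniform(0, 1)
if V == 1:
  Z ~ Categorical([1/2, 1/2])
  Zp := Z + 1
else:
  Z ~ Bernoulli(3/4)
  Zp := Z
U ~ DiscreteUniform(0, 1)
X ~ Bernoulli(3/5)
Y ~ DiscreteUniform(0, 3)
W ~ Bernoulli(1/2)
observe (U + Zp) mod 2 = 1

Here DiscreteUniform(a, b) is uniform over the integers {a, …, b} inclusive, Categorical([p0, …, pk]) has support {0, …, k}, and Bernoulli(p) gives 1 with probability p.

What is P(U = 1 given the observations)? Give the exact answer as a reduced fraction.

P(U = 1 | obs) = 3/8

Enumerate traces; 64 have nonzero weight after conditioning:
  (V=0, Z=0, U=1, X=0, Y=0, W=0) weight 1/320
  (V=0, Z=0, U=1, X=0, Y=0, W=1) weight 1/320
  (V=0, Z=0, U=1, X=0, Y=1, W=0) weight 1/320
  (V=0, Z=0, U=1, X=0, Y=1, W=1) weight 1/320
  (V=0, Z=0, U=1, X=0, Y=2, W=0) weight 1/320
  (V=0, Z=0, U=1, X=0, Y=2, W=1) weight 1/320
  (V=0, Z=0, U=1, X=0, Y=3, W=0) weight 1/320
  (V=0, Z=0, U=1, X=0, Y=3, W=1) weight 1/320
  (V=0, Z=1, U=0, X=0, Y=0, W=0) weight 3/320
  … 55 more
Group by U:
  weight(U=0) = 5/16
  weight(U=1) = 3/16
Total weight = 5/16 + 3/16 = 1/2
P(U=0 | obs) = 5/16 / 1/2 = 5/8
P(U=1 | obs) = 3/16 / 1/2 = 3/8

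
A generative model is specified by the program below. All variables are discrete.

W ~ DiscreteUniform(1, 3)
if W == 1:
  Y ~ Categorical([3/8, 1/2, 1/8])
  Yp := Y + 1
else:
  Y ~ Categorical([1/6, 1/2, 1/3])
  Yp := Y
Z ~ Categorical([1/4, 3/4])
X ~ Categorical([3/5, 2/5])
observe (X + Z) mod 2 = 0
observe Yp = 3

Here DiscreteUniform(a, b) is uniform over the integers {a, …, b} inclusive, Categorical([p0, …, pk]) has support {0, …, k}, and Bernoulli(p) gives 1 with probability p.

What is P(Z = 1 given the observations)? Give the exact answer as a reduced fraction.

P(Z = 1 | obs) = 2/3

Enumerate traces; 2 have nonzero weight after conditioning:
  (W=1, Y=2, Z=0, X=0) weight 1/160
  (W=1, Y=2, Z=1, X=1) weight 1/80
Group by Z:
  weight(Z=0) = 1/160
  weight(Z=1) = 1/80
Total weight = 1/160 + 1/80 = 3/160
P(Z=0 | obs) = 1/160 / 3/160 = 1/3
P(Z=1 | obs) = 1/80 / 3/160 = 2/3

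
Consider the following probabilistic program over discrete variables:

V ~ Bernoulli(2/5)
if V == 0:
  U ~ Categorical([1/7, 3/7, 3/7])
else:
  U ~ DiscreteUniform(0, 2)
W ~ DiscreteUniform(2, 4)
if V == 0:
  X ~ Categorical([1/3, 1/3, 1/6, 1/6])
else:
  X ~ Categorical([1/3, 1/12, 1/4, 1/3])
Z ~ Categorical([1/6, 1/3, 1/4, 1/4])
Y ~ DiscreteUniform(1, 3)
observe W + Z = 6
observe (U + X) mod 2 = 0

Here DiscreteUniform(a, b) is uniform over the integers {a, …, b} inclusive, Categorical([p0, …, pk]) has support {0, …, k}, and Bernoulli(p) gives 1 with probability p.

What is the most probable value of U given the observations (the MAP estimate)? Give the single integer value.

Enumerate traces; 72 have nonzero weight after conditioning:
  (V=0, U=0, W=3, X=0, Z=3, Y=1) weight 1/1260
  (V=0, U=0, W=3, X=0, Z=3, Y=2) weight 1/1260
  (V=0, U=0, W=3, X=0, Z=3, Y=3) weight 1/1260
  (V=0, U=0, W=3, X=2, Z=3, Y=1) weight 1/2520
  (V=0, U=0, W=3, X=2, Z=3, Y=2) weight 1/2520
  (V=0, U=0, W=3, X=2, Z=3, Y=3) weight 1/2520
  (V=0, U=0, W=4, X=0, Z=2, Y=1) weight 1/1260
  (V=0, U=0, W=4, X=0, Z=2, Y=2) weight 1/1260
  (V=0, U=1, W=3, X=1, Z=3, Y=1) weight 1/420
  (V=0, U=2, W=3, X=0, Z=3, Y=1) weight 1/420
  … 62 more
Group by U:
  weight(U=0) = 19/945
  weight(U=1) = 29/945
  weight(U=2) = 13/378
Total weight = 19/945 + 29/945 + 13/378 = 23/270
P(U=0 | obs) = 19/945 / 23/270 = 38/161
P(U=1 | obs) = 29/945 / 23/270 = 58/161
P(U=2 | obs) = 13/378 / 23/270 = 65/161
argmax = 2

argmax_v P(U = v | obs) = 2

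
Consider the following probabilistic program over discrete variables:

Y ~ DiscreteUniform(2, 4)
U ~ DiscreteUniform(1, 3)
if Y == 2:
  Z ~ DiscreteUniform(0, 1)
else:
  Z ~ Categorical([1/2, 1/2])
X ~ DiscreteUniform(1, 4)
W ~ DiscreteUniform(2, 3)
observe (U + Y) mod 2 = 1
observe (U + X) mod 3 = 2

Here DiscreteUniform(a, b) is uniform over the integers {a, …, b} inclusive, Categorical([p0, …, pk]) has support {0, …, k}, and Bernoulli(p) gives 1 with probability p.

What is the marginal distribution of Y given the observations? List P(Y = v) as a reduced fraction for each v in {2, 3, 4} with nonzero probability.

P(Y=2) = 3/7, P(Y=3) = 1/7, P(Y=4) = 3/7

Enumerate traces; 28 have nonzero weight after conditioning:
  (Y=2, U=1, Z=0, X=1, W=2) weight 1/144
  (Y=2, U=1, Z=0, X=1, W=3) weight 1/144
  (Y=2, U=1, Z=0, X=4, W=2) weight 1/144
  (Y=2, U=1, Z=0, X=4, W=3) weight 1/144
  (Y=2, U=1, Z=1, X=1, W=2) weight 1/144
  (Y=2, U=1, Z=1, X=1, W=3) weight 1/144
  (Y=2, U=1, Z=1, X=4, W=2) weight 1/144
  (Y=2, U=1, Z=1, X=4, W=3) weight 1/144
  (Y=3, U=2, Z=0, X=3, W=2) weight 1/144
  (Y=4, U=1, Z=0, X=1, W=2) weight 1/144
  … 18 more
Group by Y:
  weight(Y=2) = 1/12
  weight(Y=3) = 1/36
  weight(Y=4) = 1/12
Total weight = 1/12 + 1/36 + 1/12 = 7/36
P(Y=2 | obs) = 1/12 / 7/36 = 3/7
P(Y=3 | obs) = 1/36 / 7/36 = 1/7
P(Y=4 | obs) = 1/12 / 7/36 = 3/7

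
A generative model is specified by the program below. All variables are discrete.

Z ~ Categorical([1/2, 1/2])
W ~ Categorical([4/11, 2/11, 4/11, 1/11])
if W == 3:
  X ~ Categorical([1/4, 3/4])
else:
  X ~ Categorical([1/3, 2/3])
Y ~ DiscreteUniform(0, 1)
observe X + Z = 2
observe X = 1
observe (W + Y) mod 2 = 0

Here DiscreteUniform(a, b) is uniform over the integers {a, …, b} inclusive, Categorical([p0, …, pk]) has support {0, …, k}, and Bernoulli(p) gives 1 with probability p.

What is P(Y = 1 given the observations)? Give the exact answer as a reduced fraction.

P(Y = 1 | obs) = 25/89

Enumerate traces; 4 have nonzero weight after conditioning:
  (Z=1, W=0, X=1, Y=0) weight 2/33
  (Z=1, W=1, X=1, Y=1) weight 1/33
  (Z=1, W=2, X=1, Y=0) weight 2/33
  (Z=1, W=3, X=1, Y=1) weight 3/176
Group by Y:
  weight(Y=0) = 4/33
  weight(Y=1) = 25/528
Total weight = 4/33 + 25/528 = 89/528
P(Y=0 | obs) = 4/33 / 89/528 = 64/89
P(Y=1 | obs) = 25/528 / 89/528 = 25/89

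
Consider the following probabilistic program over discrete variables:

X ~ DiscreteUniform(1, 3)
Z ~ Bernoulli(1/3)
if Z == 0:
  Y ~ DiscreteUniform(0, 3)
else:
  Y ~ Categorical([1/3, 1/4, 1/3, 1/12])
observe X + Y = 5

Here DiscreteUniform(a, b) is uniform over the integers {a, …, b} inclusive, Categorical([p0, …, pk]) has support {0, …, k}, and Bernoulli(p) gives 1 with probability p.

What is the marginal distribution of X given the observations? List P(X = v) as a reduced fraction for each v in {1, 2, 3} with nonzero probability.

Enumerate traces; 4 have nonzero weight after conditioning:
  (X=2, Z=0, Y=3) weight 1/18
  (X=2, Z=1, Y=3) weight 1/108
  (X=3, Z=0, Y=2) weight 1/18
  (X=3, Z=1, Y=2) weight 1/27
Group by X:
  weight(X=2) = 7/108
  weight(X=3) = 5/54
Total weight = 7/108 + 5/54 = 17/108
P(X=2 | obs) = 7/108 / 17/108 = 7/17
P(X=3 | obs) = 5/54 / 17/108 = 10/17

P(X=2) = 7/17, P(X=3) = 10/17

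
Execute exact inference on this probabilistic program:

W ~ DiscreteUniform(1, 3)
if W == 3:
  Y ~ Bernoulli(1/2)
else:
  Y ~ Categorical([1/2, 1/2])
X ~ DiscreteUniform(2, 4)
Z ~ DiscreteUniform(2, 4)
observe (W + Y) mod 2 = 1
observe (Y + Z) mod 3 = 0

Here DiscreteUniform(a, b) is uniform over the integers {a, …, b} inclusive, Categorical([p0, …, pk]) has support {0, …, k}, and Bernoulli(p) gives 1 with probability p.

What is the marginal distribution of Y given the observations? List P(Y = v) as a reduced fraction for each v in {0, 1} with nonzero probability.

Enumerate traces; 9 have nonzero weight after conditioning:
  (W=1, Y=0, X=2, Z=3) weight 1/54
  (W=1, Y=0, X=3, Z=3) weight 1/54
  (W=1, Y=0, X=4, Z=3) weight 1/54
  (W=2, Y=1, X=2, Z=2) weight 1/54
  (W=2, Y=1, X=3, Z=2) weight 1/54
  (W=2, Y=1, X=4, Z=2) weight 1/54
  (W=3, Y=0, X=2, Z=3) weight 1/54
  (W=3, Y=0, X=3, Z=3) weight 1/54
  … 1 more
Group by Y:
  weight(Y=0) = 1/9
  weight(Y=1) = 1/18
Total weight = 1/9 + 1/18 = 1/6
P(Y=0 | obs) = 1/9 / 1/6 = 2/3
P(Y=1 | obs) = 1/18 / 1/6 = 1/3

P(Y=0) = 2/3, P(Y=1) = 1/3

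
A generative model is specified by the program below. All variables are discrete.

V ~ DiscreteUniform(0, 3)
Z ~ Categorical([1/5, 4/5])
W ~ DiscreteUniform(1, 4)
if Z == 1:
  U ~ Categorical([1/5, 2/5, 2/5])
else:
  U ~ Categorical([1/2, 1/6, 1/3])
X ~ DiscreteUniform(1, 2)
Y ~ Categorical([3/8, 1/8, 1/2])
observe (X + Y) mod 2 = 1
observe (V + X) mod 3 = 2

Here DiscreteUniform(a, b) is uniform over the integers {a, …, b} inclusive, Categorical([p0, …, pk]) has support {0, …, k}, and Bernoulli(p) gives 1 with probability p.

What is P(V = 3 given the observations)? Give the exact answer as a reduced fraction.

Enumerate traces; 96 have nonzero weight after conditioning:
  (V=0, Z=0, W=1, U=0, X=2, Y=1) weight 1/2560
  (V=0, Z=0, W=1, U=1, X=2, Y=1) weight 1/7680
  (V=0, Z=0, W=1, U=2, X=2, Y=1) weight 1/3840
  (V=0, Z=0, W=2, U=0, X=2, Y=1) weight 1/2560
  (V=0, Z=0, W=2, U=1, X=2, Y=1) weight 1/7680
  (V=0, Z=0, W=2, U=2, X=2, Y=1) weight 1/3840
  (V=0, Z=0, W=3, U=0, X=2, Y=1) weight 1/2560
  (V=0, Z=0, W=3, U=1, X=2, Y=1) weight 1/7680
  (V=1, Z=0, W=1, U=0, X=1, Y=0) weight 3/2560
  (V=3, Z=0, W=1, U=0, X=2, Y=1) weight 1/2560
  … 86 more
Group by V:
  weight(V=0) = 1/64
  weight(V=1) = 7/64
  weight(V=3) = 1/64
Total weight = 1/64 + 7/64 + 1/64 = 9/64
P(V=0 | obs) = 1/64 / 9/64 = 1/9
P(V=1 | obs) = 7/64 / 9/64 = 7/9
P(V=3 | obs) = 1/64 / 9/64 = 1/9

P(V = 3 | obs) = 1/9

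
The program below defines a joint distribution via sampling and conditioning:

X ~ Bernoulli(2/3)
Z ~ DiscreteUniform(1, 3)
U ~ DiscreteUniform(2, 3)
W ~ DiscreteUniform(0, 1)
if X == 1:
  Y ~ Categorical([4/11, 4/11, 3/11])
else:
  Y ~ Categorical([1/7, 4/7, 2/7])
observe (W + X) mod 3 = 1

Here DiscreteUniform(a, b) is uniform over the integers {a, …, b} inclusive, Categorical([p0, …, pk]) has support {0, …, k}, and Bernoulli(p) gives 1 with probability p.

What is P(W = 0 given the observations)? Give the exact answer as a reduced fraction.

Enumerate traces; 36 have nonzero weight after conditioning:
  (X=0, Z=1, U=2, W=1, Y=0) weight 1/252
  (X=0, Z=1, U=2, W=1, Y=1) weight 1/63
  (X=0, Z=1, U=2, W=1, Y=2) weight 1/126
  (X=0, Z=1, U=3, W=1, Y=0) weight 1/252
  (X=0, Z=1, U=3, W=1, Y=1) weight 1/63
  (X=0, Z=1, U=3, W=1, Y=2) weight 1/126
  (X=0, Z=2, U=2, W=1, Y=0) weight 1/252
  (X=0, Z=2, U=2, W=1, Y=1) weight 1/63
  (X=1, Z=1, U=2, W=0, Y=0) weight 2/99
  … 27 more
Group by W:
  weight(W=0) = 1/3
  weight(W=1) = 1/6
Total weight = 1/3 + 1/6 = 1/2
P(W=0 | obs) = 1/3 / 1/2 = 2/3
P(W=1 | obs) = 1/6 / 1/2 = 1/3

P(W = 0 | obs) = 2/3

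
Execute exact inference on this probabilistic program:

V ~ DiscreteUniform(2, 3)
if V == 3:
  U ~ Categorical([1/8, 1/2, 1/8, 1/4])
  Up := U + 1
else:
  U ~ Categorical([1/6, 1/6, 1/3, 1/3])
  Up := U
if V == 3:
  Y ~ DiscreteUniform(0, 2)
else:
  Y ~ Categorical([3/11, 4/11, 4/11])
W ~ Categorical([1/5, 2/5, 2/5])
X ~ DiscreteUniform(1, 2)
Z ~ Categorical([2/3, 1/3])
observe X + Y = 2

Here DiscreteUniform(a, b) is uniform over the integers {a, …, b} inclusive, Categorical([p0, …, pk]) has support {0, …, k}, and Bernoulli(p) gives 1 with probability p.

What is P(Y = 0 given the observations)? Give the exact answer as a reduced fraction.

P(Y = 0 | obs) = 20/43

Enumerate traces; 96 have nonzero weight after conditioning:
  (V=2, U=0, Y=0, W=0, X=2, Z=0) weight 1/660
  (V=2, U=0, Y=0, W=0, X=2, Z=1) weight 1/1320
  (V=2, U=0, Y=0, W=1, X=2, Z=0) weight 1/330
  (V=2, U=0, Y=0, W=1, X=2, Z=1) weight 1/660
  (V=2, U=0, Y=0, W=2, X=2, Z=0) weight 1/330
  (V=2, U=0, Y=0, W=2, X=2, Z=1) weight 1/660
  (V=2, U=0, Y=1, W=0, X=1, Z=0) weight 1/495
  (V=2, U=0, Y=1, W=0, X=1, Z=1) weight 1/990
  … 88 more
Group by Y:
  weight(Y=0) = 5/33
  weight(Y=1) = 23/132
Total weight = 5/33 + 23/132 = 43/132
P(Y=0 | obs) = 5/33 / 43/132 = 20/43
P(Y=1 | obs) = 23/132 / 43/132 = 23/43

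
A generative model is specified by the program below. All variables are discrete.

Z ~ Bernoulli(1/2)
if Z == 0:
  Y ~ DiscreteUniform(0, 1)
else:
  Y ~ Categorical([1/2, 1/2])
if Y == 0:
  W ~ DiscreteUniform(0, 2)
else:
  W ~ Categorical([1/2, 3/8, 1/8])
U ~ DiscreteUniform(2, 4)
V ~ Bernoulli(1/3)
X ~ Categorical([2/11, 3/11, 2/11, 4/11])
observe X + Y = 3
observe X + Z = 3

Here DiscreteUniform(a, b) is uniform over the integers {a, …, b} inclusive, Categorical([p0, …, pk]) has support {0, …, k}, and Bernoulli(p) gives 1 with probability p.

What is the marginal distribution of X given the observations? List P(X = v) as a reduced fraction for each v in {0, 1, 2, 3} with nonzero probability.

Enumerate traces; 36 have nonzero weight after conditioning:
  (Z=0, Y=0, W=0, U=2, V=0, X=3) weight 2/297
  (Z=0, Y=0, W=0, U=2, V=1, X=3) weight 1/297
  (Z=0, Y=0, W=0, U=3, V=0, X=3) weight 2/297
  (Z=0, Y=0, W=0, U=3, V=1, X=3) weight 1/297
  (Z=0, Y=0, W=0, U=4, V=0, X=3) weight 2/297
  (Z=0, Y=0, W=0, U=4, V=1, X=3) weight 1/297
  (Z=0, Y=0, W=1, U=2, V=0, X=3) weight 2/297
  (Z=0, Y=0, W=1, U=2, V=1, X=3) weight 1/297
  (Z=1, Y=1, W=0, U=2, V=0, X=2) weight 1/198
  … 27 more
Group by X:
  weight(X=2) = 1/22
  weight(X=3) = 1/11
Total weight = 1/22 + 1/11 = 3/22
P(X=2 | obs) = 1/22 / 3/22 = 1/3
P(X=3 | obs) = 1/11 / 3/22 = 2/3

P(X=2) = 1/3, P(X=3) = 2/3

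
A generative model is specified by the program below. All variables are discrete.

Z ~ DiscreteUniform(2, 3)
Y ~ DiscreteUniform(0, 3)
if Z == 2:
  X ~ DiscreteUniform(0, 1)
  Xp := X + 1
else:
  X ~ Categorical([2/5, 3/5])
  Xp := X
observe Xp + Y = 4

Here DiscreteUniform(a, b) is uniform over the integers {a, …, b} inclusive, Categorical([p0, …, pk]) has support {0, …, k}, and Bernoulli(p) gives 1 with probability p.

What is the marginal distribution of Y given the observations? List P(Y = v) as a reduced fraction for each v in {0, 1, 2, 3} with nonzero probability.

Enumerate traces; 3 have nonzero weight after conditioning:
  (Z=2, Y=2, X=1) weight 1/16
  (Z=2, Y=3, X=0) weight 1/16
  (Z=3, Y=3, X=1) weight 3/40
Group by Y:
  weight(Y=2) = 1/16
  weight(Y=3) = 11/80
Total weight = 1/16 + 11/80 = 1/5
P(Y=2 | obs) = 1/16 / 1/5 = 5/16
P(Y=3 | obs) = 11/80 / 1/5 = 11/16

P(Y=2) = 5/16, P(Y=3) = 11/16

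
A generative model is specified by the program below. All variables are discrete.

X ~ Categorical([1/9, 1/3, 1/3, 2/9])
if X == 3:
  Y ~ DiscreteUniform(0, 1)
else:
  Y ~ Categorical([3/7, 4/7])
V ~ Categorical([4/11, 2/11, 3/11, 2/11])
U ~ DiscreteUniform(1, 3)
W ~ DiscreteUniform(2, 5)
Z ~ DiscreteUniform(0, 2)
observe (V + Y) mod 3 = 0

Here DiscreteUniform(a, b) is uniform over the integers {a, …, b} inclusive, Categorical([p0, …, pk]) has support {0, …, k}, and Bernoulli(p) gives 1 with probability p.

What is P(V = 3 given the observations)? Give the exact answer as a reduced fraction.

Enumerate traces; 432 have nonzero weight after conditioning:
  (X=0, Y=0, V=0, U=1, W=2, Z=0) weight 1/2079
  (X=0, Y=0, V=0, U=1, W=2, Z=1) weight 1/2079
  (X=0, Y=0, V=0, U=1, W=2, Z=2) weight 1/2079
  (X=0, Y=0, V=0, U=1, W=3, Z=0) weight 1/2079
  (X=0, Y=0, V=0, U=1, W=3, Z=1) weight 1/2079
  (X=0, Y=0, V=0, U=1, W=3, Z=2) weight 1/2079
  (X=0, Y=0, V=0, U=1, W=4, Z=0) weight 1/2079
  (X=0, Y=0, V=0, U=1, W=4, Z=1) weight 1/2079
  (X=0, Y=0, V=3, U=1, W=2, Z=0) weight 1/4158
  (X=0, Y=1, V=2, U=1, W=2, Z=0) weight 1/2079
  … 422 more
Group by V:
  weight(V=0) = 16/99
  weight(V=2) = 5/33
  weight(V=3) = 8/99
Total weight = 16/99 + 5/33 + 8/99 = 13/33
P(V=0 | obs) = 16/99 / 13/33 = 16/39
P(V=2 | obs) = 5/33 / 13/33 = 5/13
P(V=3 | obs) = 8/99 / 13/33 = 8/39

P(V = 3 | obs) = 8/39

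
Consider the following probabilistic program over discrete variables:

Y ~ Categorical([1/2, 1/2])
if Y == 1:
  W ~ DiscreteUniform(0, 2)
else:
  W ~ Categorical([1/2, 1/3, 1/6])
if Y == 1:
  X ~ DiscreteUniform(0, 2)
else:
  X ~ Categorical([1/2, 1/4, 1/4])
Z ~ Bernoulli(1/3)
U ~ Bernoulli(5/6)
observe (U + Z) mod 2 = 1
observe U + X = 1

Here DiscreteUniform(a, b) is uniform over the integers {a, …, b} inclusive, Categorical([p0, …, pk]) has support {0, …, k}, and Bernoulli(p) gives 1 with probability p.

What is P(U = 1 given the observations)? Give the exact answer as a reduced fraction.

P(U = 1 | obs) = 100/107

Enumerate traces; 12 have nonzero weight after conditioning:
  (Y=0, W=0, X=0, Z=0, U=1) weight 5/72
  (Y=0, W=0, X=1, Z=1, U=0) weight 1/288
  (Y=0, W=1, X=0, Z=0, U=1) weight 5/108
  (Y=0, W=1, X=1, Z=1, U=0) weight 1/432
  (Y=0, W=2, X=0, Z=0, U=1) weight 5/216
  (Y=0, W=2, X=1, Z=1, U=0) weight 1/864
  (Y=1, W=0, X=0, Z=0, U=1) weight 5/162
  (Y=1, W=0, X=1, Z=1, U=0) weight 1/324
  … 4 more
Group by U:
  weight(U=0) = 7/432
  weight(U=1) = 25/108
Total weight = 7/432 + 25/108 = 107/432
P(U=0 | obs) = 7/432 / 107/432 = 7/107
P(U=1 | obs) = 25/108 / 107/432 = 100/107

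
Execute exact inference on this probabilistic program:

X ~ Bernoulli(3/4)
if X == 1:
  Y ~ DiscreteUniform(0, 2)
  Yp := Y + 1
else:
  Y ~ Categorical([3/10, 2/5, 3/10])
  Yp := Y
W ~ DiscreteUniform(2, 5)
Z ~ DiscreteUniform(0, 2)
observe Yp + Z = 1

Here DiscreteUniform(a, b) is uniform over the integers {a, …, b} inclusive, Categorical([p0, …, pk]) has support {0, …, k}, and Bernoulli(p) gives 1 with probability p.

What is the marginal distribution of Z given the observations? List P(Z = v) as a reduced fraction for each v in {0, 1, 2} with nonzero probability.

P(Z=0) = 14/17, P(Z=1) = 3/17

Enumerate traces; 12 have nonzero weight after conditioning:
  (X=0, Y=0, W=2, Z=1) weight 1/160
  (X=0, Y=0, W=3, Z=1) weight 1/160
  (X=0, Y=0, W=4, Z=1) weight 1/160
  (X=0, Y=0, W=5, Z=1) weight 1/160
  (X=0, Y=1, W=2, Z=0) weight 1/120
  (X=0, Y=1, W=3, Z=0) weight 1/120
  (X=0, Y=1, W=4, Z=0) weight 1/120
  (X=0, Y=1, W=5, Z=0) weight 1/120
  … 4 more
Group by Z:
  weight(Z=0) = 7/60
  weight(Z=1) = 1/40
Total weight = 7/60 + 1/40 = 17/120
P(Z=0 | obs) = 7/60 / 17/120 = 14/17
P(Z=1 | obs) = 1/40 / 17/120 = 3/17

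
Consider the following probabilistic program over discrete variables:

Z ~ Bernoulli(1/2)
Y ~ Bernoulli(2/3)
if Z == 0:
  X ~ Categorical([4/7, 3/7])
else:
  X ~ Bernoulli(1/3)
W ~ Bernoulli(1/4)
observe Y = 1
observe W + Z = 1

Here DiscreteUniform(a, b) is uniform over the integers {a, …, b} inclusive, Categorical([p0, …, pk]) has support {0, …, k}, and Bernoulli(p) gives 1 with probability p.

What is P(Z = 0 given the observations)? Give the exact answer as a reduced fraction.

Enumerate traces; 4 have nonzero weight after conditioning:
  (Z=0, Y=1, X=0, W=1) weight 1/21
  (Z=0, Y=1, X=1, W=1) weight 1/28
  (Z=1, Y=1, X=0, W=0) weight 1/6
  (Z=1, Y=1, X=1, W=0) weight 1/12
Group by Z:
  weight(Z=0) = 1/12
  weight(Z=1) = 1/4
Total weight = 1/12 + 1/4 = 1/3
P(Z=0 | obs) = 1/12 / 1/3 = 1/4
P(Z=1 | obs) = 1/4 / 1/3 = 3/4

P(Z = 0 | obs) = 1/4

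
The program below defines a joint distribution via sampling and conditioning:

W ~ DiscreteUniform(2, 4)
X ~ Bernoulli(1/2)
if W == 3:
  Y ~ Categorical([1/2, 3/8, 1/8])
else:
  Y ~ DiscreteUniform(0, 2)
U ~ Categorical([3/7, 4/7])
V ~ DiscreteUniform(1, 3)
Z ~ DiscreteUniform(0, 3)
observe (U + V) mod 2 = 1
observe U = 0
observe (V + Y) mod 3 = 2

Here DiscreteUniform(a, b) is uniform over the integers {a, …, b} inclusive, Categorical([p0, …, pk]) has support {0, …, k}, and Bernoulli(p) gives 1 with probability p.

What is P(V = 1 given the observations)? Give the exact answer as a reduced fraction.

Enumerate traces; 48 have nonzero weight after conditioning:
  (W=2, X=0, Y=1, U=0, V=1, Z=0) weight 1/504
  (W=2, X=0, Y=1, U=0, V=1, Z=1) weight 1/504
  (W=2, X=0, Y=1, U=0, V=1, Z=2) weight 1/504
  (W=2, X=0, Y=1, U=0, V=1, Z=3) weight 1/504
  (W=2, X=0, Y=2, U=0, V=3, Z=0) weight 1/504
  (W=2, X=0, Y=2, U=0, V=3, Z=1) weight 1/504
  (W=2, X=0, Y=2, U=0, V=3, Z=2) weight 1/504
  (W=2, X=0, Y=2, U=0, V=3, Z=3) weight 1/504
  … 40 more
Group by V:
  weight(V=1) = 25/504
  weight(V=3) = 19/504
Total weight = 25/504 + 19/504 = 11/126
P(V=1 | obs) = 25/504 / 11/126 = 25/44
P(V=3 | obs) = 19/504 / 11/126 = 19/44

P(V = 1 | obs) = 25/44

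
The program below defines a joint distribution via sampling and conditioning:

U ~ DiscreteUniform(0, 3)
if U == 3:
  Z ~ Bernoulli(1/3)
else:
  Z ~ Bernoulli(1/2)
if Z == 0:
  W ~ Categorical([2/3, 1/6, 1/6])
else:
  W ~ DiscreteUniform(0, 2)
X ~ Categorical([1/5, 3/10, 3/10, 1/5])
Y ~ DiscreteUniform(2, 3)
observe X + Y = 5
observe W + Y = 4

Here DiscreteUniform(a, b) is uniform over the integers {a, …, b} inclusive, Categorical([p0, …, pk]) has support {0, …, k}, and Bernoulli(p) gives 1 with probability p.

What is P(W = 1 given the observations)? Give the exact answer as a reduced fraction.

P(W = 1 | obs) = 3/5

Enumerate traces; 16 have nonzero weight after conditioning:
  (U=0, Z=0, W=1, X=2, Y=3) weight 1/320
  (U=0, Z=0, W=2, X=3, Y=2) weight 1/480
  (U=0, Z=1, W=1, X=2, Y=3) weight 1/160
  (U=0, Z=1, W=2, X=3, Y=2) weight 1/240
  (U=1, Z=0, W=1, X=2, Y=3) weight 1/320
  (U=1, Z=0, W=2, X=3, Y=2) weight 1/480
  (U=1, Z=1, W=1, X=2, Y=3) weight 1/160
  (U=1, Z=1, W=2, X=3, Y=2) weight 1/240
  … 8 more
Group by W:
  weight(W=1) = 7/192
  weight(W=2) = 7/288
Total weight = 7/192 + 7/288 = 35/576
P(W=1 | obs) = 7/192 / 35/576 = 3/5
P(W=2 | obs) = 7/288 / 35/576 = 2/5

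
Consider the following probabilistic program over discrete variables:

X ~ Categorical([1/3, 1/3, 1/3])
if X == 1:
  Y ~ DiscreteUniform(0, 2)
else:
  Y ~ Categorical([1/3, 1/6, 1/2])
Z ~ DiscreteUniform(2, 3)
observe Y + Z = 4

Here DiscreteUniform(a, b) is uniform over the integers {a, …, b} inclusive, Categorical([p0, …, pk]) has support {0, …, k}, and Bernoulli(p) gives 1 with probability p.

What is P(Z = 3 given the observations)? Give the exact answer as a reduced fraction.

Enumerate traces; 6 have nonzero weight after conditioning:
  (X=0, Y=1, Z=3) weight 1/36
  (X=0, Y=2, Z=2) weight 1/12
  (X=1, Y=1, Z=3) weight 1/18
  (X=1, Y=2, Z=2) weight 1/18
  (X=2, Y=1, Z=3) weight 1/36
  (X=2, Y=2, Z=2) weight 1/12
Group by Z:
  weight(Z=2) = 2/9
  weight(Z=3) = 1/9
Total weight = 2/9 + 1/9 = 1/3
P(Z=2 | obs) = 2/9 / 1/3 = 2/3
P(Z=3 | obs) = 1/9 / 1/3 = 1/3

P(Z = 3 | obs) = 1/3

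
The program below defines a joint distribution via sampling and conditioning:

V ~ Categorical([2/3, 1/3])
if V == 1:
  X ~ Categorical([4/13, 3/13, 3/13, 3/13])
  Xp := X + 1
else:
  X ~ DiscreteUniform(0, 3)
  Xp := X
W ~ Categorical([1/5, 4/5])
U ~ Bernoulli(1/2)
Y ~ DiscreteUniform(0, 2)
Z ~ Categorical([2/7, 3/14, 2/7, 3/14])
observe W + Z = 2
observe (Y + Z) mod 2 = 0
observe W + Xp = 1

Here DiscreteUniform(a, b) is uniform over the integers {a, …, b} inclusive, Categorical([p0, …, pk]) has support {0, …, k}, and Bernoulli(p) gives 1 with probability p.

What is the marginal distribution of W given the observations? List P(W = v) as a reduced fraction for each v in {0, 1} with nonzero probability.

Enumerate traces; 10 have nonzero weight after conditioning:
  (V=0, X=0, W=1, U=0, Y=1, Z=1) weight 1/210
  (V=0, X=0, W=1, U=1, Y=1, Z=1) weight 1/210
  (V=0, X=1, W=0, U=0, Y=0, Z=2) weight 1/630
  (V=0, X=1, W=0, U=0, Y=2, Z=2) weight 1/630
  (V=0, X=1, W=0, U=1, Y=0, Z=2) weight 1/630
  (V=0, X=1, W=0, U=1, Y=2, Z=2) weight 1/630
  (V=1, X=0, W=0, U=0, Y=0, Z=2) weight 4/4095
  (V=1, X=0, W=0, U=0, Y=2, Z=2) weight 4/4095
  … 2 more
Group by W:
  weight(W=0) = 2/195
  weight(W=1) = 1/105
Total weight = 2/195 + 1/105 = 9/455
P(W=0 | obs) = 2/195 / 9/455 = 14/27
P(W=1 | obs) = 1/105 / 9/455 = 13/27

P(W=0) = 14/27, P(W=1) = 13/27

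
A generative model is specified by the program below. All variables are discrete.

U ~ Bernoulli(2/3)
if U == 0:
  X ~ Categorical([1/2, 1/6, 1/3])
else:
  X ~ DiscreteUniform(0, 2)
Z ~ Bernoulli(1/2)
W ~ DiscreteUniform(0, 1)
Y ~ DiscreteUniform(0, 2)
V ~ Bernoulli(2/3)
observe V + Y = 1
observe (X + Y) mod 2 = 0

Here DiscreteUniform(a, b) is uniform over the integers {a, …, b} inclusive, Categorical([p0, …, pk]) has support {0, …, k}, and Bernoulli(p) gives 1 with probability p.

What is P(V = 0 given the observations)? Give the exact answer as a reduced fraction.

P(V = 0 | obs) = 5/31

Enumerate traces; 24 have nonzero weight after conditioning:
  (U=0, X=0, Z=0, W=0, Y=0, V=1) weight 1/108
  (U=0, X=0, Z=0, W=1, Y=0, V=1) weight 1/108
  (U=0, X=0, Z=1, W=0, Y=0, V=1) weight 1/108
  (U=0, X=0, Z=1, W=1, Y=0, V=1) weight 1/108
  (U=0, X=1, Z=0, W=0, Y=1, V=0) weight 1/648
  (U=0, X=1, Z=0, W=1, Y=1, V=0) weight 1/648
  (U=0, X=1, Z=1, W=0, Y=1, V=0) weight 1/648
  (U=0, X=1, Z=1, W=1, Y=1, V=0) weight 1/648
  … 16 more
Group by V:
  weight(V=0) = 5/162
  weight(V=1) = 13/81
Total weight = 5/162 + 13/81 = 31/162
P(V=0 | obs) = 5/162 / 31/162 = 5/31
P(V=1 | obs) = 13/81 / 31/162 = 26/31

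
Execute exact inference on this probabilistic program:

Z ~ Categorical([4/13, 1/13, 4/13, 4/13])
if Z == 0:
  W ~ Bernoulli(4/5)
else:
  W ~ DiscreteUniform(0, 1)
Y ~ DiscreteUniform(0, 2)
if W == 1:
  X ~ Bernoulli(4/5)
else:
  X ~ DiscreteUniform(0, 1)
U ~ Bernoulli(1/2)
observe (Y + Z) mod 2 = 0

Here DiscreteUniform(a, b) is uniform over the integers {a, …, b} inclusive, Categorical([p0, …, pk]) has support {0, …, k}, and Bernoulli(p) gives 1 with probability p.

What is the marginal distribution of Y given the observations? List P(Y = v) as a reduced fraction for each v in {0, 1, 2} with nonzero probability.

Enumerate traces; 48 have nonzero weight after conditioning:
  (Z=0, W=0, Y=0, X=0, U=0) weight 1/195
  (Z=0, W=0, Y=0, X=0, U=1) weight 1/195
  (Z=0, W=0, Y=0, X=1, U=0) weight 1/195
  (Z=0, W=0, Y=0, X=1, U=1) weight 1/195
  (Z=0, W=0, Y=2, X=0, U=0) weight 1/195
  (Z=0, W=0, Y=2, X=0, U=1) weight 1/195
  (Z=0, W=0, Y=2, X=1, U=0) weight 1/195
  (Z=0, W=0, Y=2, X=1, U=1) weight 1/195
  (Z=1, W=0, Y=1, X=0, U=0) weight 1/312
  … 39 more
Group by Y:
  weight(Y=0) = 8/39
  weight(Y=1) = 5/39
  weight(Y=2) = 8/39
Total weight = 8/39 + 5/39 + 8/39 = 7/13
P(Y=0 | obs) = 8/39 / 7/13 = 8/21
P(Y=1 | obs) = 5/39 / 7/13 = 5/21
P(Y=2 | obs) = 8/39 / 7/13 = 8/21

P(Y=0) = 8/21, P(Y=1) = 5/21, P(Y=2) = 8/21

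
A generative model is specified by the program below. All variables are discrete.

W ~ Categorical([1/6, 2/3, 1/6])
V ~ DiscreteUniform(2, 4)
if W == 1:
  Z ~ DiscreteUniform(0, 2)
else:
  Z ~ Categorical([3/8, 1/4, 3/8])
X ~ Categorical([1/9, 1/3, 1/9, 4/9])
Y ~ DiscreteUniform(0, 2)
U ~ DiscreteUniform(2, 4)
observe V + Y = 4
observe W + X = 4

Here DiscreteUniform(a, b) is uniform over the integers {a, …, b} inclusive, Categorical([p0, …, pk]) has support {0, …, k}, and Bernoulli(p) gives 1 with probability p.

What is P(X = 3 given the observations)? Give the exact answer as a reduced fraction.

Enumerate traces; 54 have nonzero weight after conditioning:
  (W=1, V=2, Z=0, X=3, Y=2, U=2) weight 8/2187
  (W=1, V=2, Z=0, X=3, Y=2, U=3) weight 8/2187
  (W=1, V=2, Z=0, X=3, Y=2, U=4) weight 8/2187
  (W=1, V=2, Z=1, X=3, Y=2, U=2) weight 8/2187
  (W=1, V=2, Z=1, X=3, Y=2, U=3) weight 8/2187
  (W=1, V=2, Z=1, X=3, Y=2, U=4) weight 8/2187
  (W=1, V=2, Z=2, X=3, Y=2, U=2) weight 8/2187
  (W=1, V=2, Z=2, X=3, Y=2, U=3) weight 8/2187
  (W=2, V=2, Z=0, X=2, Y=2, U=2) weight 1/3888
  … 45 more
Group by X:
  weight(X=2) = 1/162
  weight(X=3) = 8/81
Total weight = 1/162 + 8/81 = 17/162
P(X=2 | obs) = 1/162 / 17/162 = 1/17
P(X=3 | obs) = 8/81 / 17/162 = 16/17

P(X = 3 | obs) = 16/17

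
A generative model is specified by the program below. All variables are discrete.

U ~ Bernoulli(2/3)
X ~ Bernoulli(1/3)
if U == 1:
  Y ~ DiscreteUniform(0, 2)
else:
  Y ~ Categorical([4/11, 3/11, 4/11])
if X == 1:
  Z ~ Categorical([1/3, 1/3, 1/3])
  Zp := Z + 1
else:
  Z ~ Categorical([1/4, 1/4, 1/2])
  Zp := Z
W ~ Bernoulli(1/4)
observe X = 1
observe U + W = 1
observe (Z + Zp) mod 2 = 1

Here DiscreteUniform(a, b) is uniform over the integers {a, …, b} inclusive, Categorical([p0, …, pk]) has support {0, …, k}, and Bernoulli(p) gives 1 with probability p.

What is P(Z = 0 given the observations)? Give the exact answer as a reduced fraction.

Enumerate traces; 18 have nonzero weight after conditioning:
  (U=0, X=1, Y=0, Z=0, W=1) weight 1/297
  (U=0, X=1, Y=0, Z=1, W=1) weight 1/297
  (U=0, X=1, Y=0, Z=2, W=1) weight 1/297
  (U=0, X=1, Y=1, Z=0, W=1) weight 1/396
  (U=0, X=1, Y=1, Z=1, W=1) weight 1/396
  (U=0, X=1, Y=1, Z=2, W=1) weight 1/396
  (U=0, X=1, Y=2, Z=0, W=1) weight 1/297
  (U=0, X=1, Y=2, Z=1, W=1) weight 1/297
  … 10 more
Group by Z:
  weight(Z=0) = 7/108
  weight(Z=1) = 7/108
  weight(Z=2) = 7/108
Total weight = 7/108 + 7/108 + 7/108 = 7/36
P(Z=0 | obs) = 7/108 / 7/36 = 1/3
P(Z=1 | obs) = 7/108 / 7/36 = 1/3
P(Z=2 | obs) = 7/108 / 7/36 = 1/3

P(Z = 0 | obs) = 1/3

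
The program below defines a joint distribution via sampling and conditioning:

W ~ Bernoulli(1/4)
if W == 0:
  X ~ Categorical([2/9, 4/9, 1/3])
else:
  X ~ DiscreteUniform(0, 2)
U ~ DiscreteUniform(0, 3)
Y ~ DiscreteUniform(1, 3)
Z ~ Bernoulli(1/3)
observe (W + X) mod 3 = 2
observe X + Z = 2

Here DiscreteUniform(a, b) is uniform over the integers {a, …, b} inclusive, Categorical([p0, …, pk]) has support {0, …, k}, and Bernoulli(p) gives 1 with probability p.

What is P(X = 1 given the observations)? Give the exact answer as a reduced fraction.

P(X = 1 | obs) = 1/7

Enumerate traces; 24 have nonzero weight after conditioning:
  (W=0, X=2, U=0, Y=1, Z=0) weight 1/72
  (W=0, X=2, U=0, Y=2, Z=0) weight 1/72
  (W=0, X=2, U=0, Y=3, Z=0) weight 1/72
  (W=0, X=2, U=1, Y=1, Z=0) weight 1/72
  (W=0, X=2, U=1, Y=2, Z=0) weight 1/72
  (W=0, X=2, U=1, Y=3, Z=0) weight 1/72
  (W=0, X=2, U=2, Y=1, Z=0) weight 1/72
  (W=0, X=2, U=2, Y=2, Z=0) weight 1/72
  (W=1, X=1, U=0, Y=1, Z=1) weight 1/432
  … 15 more
Group by X:
  weight(X=1) = 1/36
  weight(X=2) = 1/6
Total weight = 1/36 + 1/6 = 7/36
P(X=1 | obs) = 1/36 / 7/36 = 1/7
P(X=2 | obs) = 1/6 / 7/36 = 6/7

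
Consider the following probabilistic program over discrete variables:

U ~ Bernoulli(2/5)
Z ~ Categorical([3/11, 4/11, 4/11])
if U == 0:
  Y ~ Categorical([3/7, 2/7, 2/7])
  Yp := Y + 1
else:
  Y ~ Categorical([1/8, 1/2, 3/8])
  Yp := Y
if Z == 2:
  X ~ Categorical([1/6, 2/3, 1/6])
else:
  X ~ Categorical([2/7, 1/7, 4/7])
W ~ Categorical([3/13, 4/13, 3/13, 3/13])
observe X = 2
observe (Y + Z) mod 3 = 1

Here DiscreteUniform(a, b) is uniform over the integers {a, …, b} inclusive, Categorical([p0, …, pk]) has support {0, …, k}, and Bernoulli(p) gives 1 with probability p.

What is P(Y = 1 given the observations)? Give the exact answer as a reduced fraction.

Enumerate traces; 24 have nonzero weight after conditioning:
  (U=0, Z=0, Y=1, X=2, W=0) weight 216/35035
  (U=0, Z=0, Y=1, X=2, W=1) weight 288/35035
  (U=0, Z=0, Y=1, X=2, W=2) weight 216/35035
  (U=0, Z=0, Y=1, X=2, W=3) weight 216/35035
  (U=0, Z=1, Y=0, X=2, W=0) weight 432/35035
  (U=0, Z=1, Y=0, X=2, W=1) weight 576/35035
  (U=0, Z=1, Y=0, X=2, W=2) weight 432/35035
  (U=0, Z=1, Y=0, X=2, W=3) weight 432/35035
  (U=0, Z=2, Y=2, X=2, W=0) weight 12/5005
  … 15 more
Group by Y:
  weight(Y=0) = 172/2695
  weight(Y=1) = 156/2695
  weight(Y=2) = 3/154
Total weight = 172/2695 + 156/2695 + 3/154 = 761/5390
P(Y=0 | obs) = 172/2695 / 761/5390 = 344/761
P(Y=1 | obs) = 156/2695 / 761/5390 = 312/761
P(Y=2 | obs) = 3/154 / 761/5390 = 105/761

P(Y = 1 | obs) = 312/761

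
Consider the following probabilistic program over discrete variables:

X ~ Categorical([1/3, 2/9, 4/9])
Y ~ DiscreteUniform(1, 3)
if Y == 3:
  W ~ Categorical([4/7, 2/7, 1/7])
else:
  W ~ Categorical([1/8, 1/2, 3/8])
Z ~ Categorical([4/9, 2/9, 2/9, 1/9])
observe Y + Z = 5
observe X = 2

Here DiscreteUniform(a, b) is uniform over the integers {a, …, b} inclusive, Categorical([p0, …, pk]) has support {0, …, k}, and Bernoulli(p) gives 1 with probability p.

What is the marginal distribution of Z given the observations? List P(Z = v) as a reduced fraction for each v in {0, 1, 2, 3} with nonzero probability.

P(Z=2) = 2/3, P(Z=3) = 1/3

Enumerate traces; 6 have nonzero weight after conditioning:
  (X=2, Y=2, W=0, Z=3) weight 1/486
  (X=2, Y=2, W=1, Z=3) weight 2/243
  (X=2, Y=2, W=2, Z=3) weight 1/162
  (X=2, Y=3, W=0, Z=2) weight 32/1701
  (X=2, Y=3, W=1, Z=2) weight 16/1701
  (X=2, Y=3, W=2, Z=2) weight 8/1701
Group by Z:
  weight(Z=2) = 8/243
  weight(Z=3) = 4/243
Total weight = 8/243 + 4/243 = 4/81
P(Z=2 | obs) = 8/243 / 4/81 = 2/3
P(Z=3 | obs) = 4/243 / 4/81 = 1/3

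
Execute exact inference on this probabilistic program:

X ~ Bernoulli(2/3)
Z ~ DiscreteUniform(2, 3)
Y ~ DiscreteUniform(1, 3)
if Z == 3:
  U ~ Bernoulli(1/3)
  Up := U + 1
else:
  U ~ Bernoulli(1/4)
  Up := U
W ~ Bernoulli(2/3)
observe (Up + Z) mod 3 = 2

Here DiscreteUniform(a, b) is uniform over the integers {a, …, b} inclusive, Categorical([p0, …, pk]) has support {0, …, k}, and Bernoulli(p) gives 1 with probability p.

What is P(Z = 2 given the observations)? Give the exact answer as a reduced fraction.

Enumerate traces; 24 have nonzero weight after conditioning:
  (X=0, Z=2, Y=1, U=0, W=0) weight 1/72
  (X=0, Z=2, Y=1, U=0, W=1) weight 1/36
  (X=0, Z=2, Y=2, U=0, W=0) weight 1/72
  (X=0, Z=2, Y=2, U=0, W=1) weight 1/36
  (X=0, Z=2, Y=3, U=0, W=0) weight 1/72
  (X=0, Z=2, Y=3, U=0, W=1) weight 1/36
  (X=0, Z=3, Y=1, U=1, W=0) weight 1/162
  (X=0, Z=3, Y=1, U=1, W=1) weight 1/81
  … 16 more
Group by Z:
  weight(Z=2) = 3/8
  weight(Z=3) = 1/6
Total weight = 3/8 + 1/6 = 13/24
P(Z=2 | obs) = 3/8 / 13/24 = 9/13
P(Z=3 | obs) = 1/6 / 13/24 = 4/13

P(Z = 2 | obs) = 9/13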